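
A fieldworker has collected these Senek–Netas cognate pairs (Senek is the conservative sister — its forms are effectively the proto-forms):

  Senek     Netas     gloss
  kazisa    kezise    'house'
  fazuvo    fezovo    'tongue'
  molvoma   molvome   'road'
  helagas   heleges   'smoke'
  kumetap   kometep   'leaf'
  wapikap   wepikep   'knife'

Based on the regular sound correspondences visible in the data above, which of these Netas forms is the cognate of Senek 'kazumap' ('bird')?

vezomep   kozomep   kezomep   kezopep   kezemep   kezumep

kezomep

kazisa ~ kezise, fazuvo ~ fezovo — Senek a corresponds to Netas e after a consonant, before a consonant other than r, m, n, p, b, f, v.
kumetap ~ kometep — Senek u corresponds to Netas o after a consonant, before a nasal.
kumetap ~ kometep, wapikap ~ wepikep — Senek a corresponds to Netas e after a consonant, before a labial obstruent.
Applying these to Senek 'kazumap':
  kazumap → kezumap   (a→e after a consonant, before a consonant other than r, m, n, p, b, f, v)
  kezumap → kezomap   (u→o after a consonant, before a nasal)
  kezomap → kezomep   (a→e after a consonant, before a labial obstruent)
So the Netas cognate is 'kezomep'.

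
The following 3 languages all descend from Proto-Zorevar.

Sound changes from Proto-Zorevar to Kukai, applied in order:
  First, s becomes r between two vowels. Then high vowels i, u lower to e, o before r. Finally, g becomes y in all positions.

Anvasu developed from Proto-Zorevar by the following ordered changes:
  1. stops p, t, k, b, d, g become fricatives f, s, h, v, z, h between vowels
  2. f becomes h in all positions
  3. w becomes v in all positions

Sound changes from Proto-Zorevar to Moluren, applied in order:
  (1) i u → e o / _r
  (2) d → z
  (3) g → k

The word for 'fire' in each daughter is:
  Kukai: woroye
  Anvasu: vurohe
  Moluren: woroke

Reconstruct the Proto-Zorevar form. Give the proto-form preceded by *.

*wuroge

Position 2: Kukai has o, Anvasu has u, Moluren has o. Anvasu preserves u here (none of its changes turn any other segment into u), so the proto-segment is *u.
Position 5: Kukai has y, Anvasu has h, Moluren has k. Taking the neighbouring segments as reconstructed: Kukai y could go back to *g or *y; Anvasu h could go back to *p or *k or *g or *f or *h; Moluren k could go back to *k or *g — the one source consistent with every daughter is *g.
Continuing position by position gives *wuroge; check it forward:
Kukai: *wuroge > woroge > woroye  (by pre-rhotic lowering, unconditioned shift)
Anvasu: *wuroge > wurohe > vurohe  (by intervocalic lenition, unconditioned shift)
Moluren: *wuroge > woroge > woroke  (by pre-rhotic lowering, unconditioned shift)
Only *wuroge yields all of Kukai woroye, Anvasu vurohe, Moluren woroke.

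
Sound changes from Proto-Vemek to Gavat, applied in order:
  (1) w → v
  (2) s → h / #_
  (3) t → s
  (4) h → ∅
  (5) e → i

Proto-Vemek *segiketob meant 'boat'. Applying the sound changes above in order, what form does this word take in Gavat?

igikisob

Gavat: start from *segiketob.
  rule 1: no change — segiketob
  rule 2 (debuccalisation): segiketob → hegiketob
  rule 3 (unconditioned shift): hegiketob → hegikesob
  rule 4 (h-loss): hegikesob → egikesob
  rule 5 (vowel merger): egikesob → igikisob
  ⇒ Gavat igikisob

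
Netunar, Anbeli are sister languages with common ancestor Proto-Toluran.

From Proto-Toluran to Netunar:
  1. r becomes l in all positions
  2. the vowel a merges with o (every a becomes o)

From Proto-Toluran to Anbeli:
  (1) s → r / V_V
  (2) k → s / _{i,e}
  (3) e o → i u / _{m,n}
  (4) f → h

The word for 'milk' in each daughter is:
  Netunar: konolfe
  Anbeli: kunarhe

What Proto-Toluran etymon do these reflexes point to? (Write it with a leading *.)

*konarfe

Position 2: Netunar has o, Anbeli has u. Taking the neighbouring segments as reconstructed: Netunar o could go back to *a or *o; Anbeli u could go back to *o or *u — the one source consistent with every daughter is *o.
Position 6: Netunar has f, Anbeli has h. Netunar preserves f here (none of its changes turn any other segment into f), so the proto-segment is *f.
Position 4: Netunar has o, Anbeli has a. Anbeli preserves a here (none of its changes turn any other segment into a), so the proto-segment is *a.
Verify the candidate proto-form against each daughter:
Netunar: *konarfe > konalfe > konolfe  (by unconditioned shift, vowel merger)
Anbeli: *konarfe
  konarfe (rule 1 does not apply)
  konarfe (rule 2 does not apply)
  konarfe → kunarfe   [pre-nasal raising]
  kunarfe → kunarhe   [unconditioned shift]
  giving Anbeli kunarhe.
No other proto-form is consistent with every reflex, so the reconstruction is *konarfe.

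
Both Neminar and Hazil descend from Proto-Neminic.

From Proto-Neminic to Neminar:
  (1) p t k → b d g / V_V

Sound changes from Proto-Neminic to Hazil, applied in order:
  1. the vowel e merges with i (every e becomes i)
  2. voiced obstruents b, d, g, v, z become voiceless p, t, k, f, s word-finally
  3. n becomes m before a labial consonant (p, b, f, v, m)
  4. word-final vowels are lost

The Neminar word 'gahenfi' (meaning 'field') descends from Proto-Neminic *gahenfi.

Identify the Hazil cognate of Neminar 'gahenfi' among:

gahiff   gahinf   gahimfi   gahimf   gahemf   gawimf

gahimf

Hazil: *gahenfi > gahinfi > gahimfi > gahimf  (by vowel merger, nasal place assimilation, apocope)
Among the options, 'gahimf' alone shows every Hazil change applied in order.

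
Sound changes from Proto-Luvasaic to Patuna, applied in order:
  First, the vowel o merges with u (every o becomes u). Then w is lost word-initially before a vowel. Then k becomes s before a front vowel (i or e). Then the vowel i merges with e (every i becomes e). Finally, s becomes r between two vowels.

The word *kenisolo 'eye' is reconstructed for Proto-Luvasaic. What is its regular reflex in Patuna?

Patuna: *kenisolo
  kenisolo → kenisulu   [vowel merger]
  kenisulu (rule 2 does not apply)
  kenisulu → senisulu   [palatalisation]
  senisulu → senesulu   [vowel merger]
  senesulu → senerulu   [rhotacism]
  giving Patuna senerulu.

senerulu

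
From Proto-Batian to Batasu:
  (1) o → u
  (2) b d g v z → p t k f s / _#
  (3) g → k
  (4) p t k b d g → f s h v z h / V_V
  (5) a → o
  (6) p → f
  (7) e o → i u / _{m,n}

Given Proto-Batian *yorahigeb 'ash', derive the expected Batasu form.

yurohihef

Batasu: *yorahigeb
  yorahigeb → yurahigeb   [vowel merger]
  yurahigeb → yurahigep   [final devoicing]
  yurahigep → yurahikep   [unconditioned shift]
  yurahikep → yurahihep   [intervocalic lenition]
  yurahihep → yurohihep   [vowel merger]
  yurohihep → yurohihef   [unconditioned shift]
  yurohihef (rule 7 does not apply)
  giving Batasu yurohihef.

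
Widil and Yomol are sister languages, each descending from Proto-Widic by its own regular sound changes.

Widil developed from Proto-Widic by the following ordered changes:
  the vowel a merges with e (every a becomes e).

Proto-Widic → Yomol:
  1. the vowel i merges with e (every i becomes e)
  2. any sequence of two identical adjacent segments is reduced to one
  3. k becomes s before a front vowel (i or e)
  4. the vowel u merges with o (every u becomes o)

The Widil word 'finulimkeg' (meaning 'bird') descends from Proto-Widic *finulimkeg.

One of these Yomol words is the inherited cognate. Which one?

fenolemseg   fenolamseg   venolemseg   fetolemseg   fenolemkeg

fenolemseg

Yomol: *finulimkeg
  finulimkeg → fenulemkeg   [vowel merger]
  fenulemkeg (rule 2 does not apply)
  fenulemkeg → fenulemseg   [palatalisation]
  fenulemseg → fenolemseg   [vowel merger]
  giving Yomol fenolemseg.
The other candidates each miss or misapply at least one Yomol change.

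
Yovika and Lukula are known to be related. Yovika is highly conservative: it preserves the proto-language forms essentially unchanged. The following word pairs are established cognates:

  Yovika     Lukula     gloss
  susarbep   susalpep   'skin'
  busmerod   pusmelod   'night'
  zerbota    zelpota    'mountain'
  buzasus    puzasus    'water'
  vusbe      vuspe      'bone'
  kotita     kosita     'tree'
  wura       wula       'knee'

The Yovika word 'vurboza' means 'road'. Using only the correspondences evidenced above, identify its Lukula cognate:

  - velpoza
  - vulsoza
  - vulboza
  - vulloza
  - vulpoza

vulpoza

susarbep ~ susalpep, zerbota ~ zelpota — Yovika r corresponds to Lukula l after a vowel, before a labial obstruent.
zerbota ~ zelpota — Yovika b corresponds to Lukula p after a consonant, before a back vowel.
Applying these to Yovika 'vurboza':
  vurboza → vulboza   (r→l after a vowel, before a labial obstruent)
  vulboza → vulpoza   (b→p after a consonant, before a back vowel)
So the Lukula cognate is 'vulpoza'.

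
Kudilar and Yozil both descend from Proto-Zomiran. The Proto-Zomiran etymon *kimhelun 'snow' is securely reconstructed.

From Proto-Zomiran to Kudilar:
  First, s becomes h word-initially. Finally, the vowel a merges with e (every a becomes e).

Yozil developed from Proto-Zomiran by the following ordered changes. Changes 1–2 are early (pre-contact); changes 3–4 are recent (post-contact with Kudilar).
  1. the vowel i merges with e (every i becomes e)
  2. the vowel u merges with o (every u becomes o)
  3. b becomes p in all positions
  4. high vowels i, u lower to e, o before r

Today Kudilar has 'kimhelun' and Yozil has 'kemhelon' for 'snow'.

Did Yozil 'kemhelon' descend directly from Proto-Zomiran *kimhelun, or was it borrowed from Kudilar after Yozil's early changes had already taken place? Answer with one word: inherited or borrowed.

inherited

If inherited, *kimhelun would pass through all of Yozil's changes:
Yozil: start from *kimhelun.
  rule 1 (vowel merger): kimhelun → kemhelun
  rule 2 (vowel merger): kemhelun → kemhelon
  rule 3: no change — kemhelon
  rule 4: no change — kemhelon
  ⇒ Yozil kemhelon
If borrowed from Kudilar 'kimhelun' after the early changes, it would undergo only the recent ones:
  rule 3 (unconditioned shift): no change (kimhelun)
  rule 4 (pre-rhotic lowering): no change (kimhelun)
  ⇒ as a loan: kimhelun
Yozil 'kemhelon' matches the inherited outcome exactly, so it is an inherited cognate, not a loan.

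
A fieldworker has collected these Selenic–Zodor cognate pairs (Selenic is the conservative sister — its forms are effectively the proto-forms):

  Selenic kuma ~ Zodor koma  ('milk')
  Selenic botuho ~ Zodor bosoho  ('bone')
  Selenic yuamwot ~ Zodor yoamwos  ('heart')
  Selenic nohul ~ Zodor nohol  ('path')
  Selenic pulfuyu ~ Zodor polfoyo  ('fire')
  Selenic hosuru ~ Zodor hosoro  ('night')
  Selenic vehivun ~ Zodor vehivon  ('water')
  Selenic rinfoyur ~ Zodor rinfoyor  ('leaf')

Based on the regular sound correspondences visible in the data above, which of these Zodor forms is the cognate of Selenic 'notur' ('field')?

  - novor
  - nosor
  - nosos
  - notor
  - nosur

botuho ~ bosoho — Selenic t corresponds to Zodor s between vowels (before a back vowel).
hosuru ~ hosoro, rinfoyur ~ rinfoyor — Selenic u corresponds to Zodor o after a consonant, before r.
Applying these to Selenic 'notur':
  notur → nosur   (t→s between vowels (before a back vowel))
  nosur → nosor   (u→o after a consonant, before r)
So the Zodor cognate is 'nosor'.

nosor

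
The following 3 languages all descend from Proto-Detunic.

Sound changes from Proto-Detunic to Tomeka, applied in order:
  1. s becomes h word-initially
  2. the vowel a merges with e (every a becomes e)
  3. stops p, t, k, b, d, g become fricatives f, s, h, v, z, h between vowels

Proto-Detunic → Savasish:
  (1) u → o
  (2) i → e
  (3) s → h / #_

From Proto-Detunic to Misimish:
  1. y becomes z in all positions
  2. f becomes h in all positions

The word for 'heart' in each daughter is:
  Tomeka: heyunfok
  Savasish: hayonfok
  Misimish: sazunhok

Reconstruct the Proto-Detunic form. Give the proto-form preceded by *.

Position 1: Tomeka has h, Savasish has h, Misimish has s. Misimish preserves s here (none of its changes turn any other segment into s), so the proto-segment is *s.
Position 6: Tomeka has f, Savasish has f, Misimish has h. Savasish preserves f here (none of its changes turn any other segment into f), so the proto-segment is *f.
Position 2: Tomeka has e, Savasish has a, Misimish has a. Savasish preserves a here (none of its changes turn any other segment into a), so the proto-segment is *a.
Verify the candidate proto-form against each daughter:
Tomeka: *sayunfok > hayunfok > heyunfok  (by debuccalisation, vowel merger)
Savasish: *sayunfok > sayonfok > hayonfok  (by vowel merger, debuccalisation)
Misimish: *sayunfok > sazunfok > sazunhok  (by unconditioned shift, unconditioned shift)
*sayunfok is the unique common source.

*sayunfok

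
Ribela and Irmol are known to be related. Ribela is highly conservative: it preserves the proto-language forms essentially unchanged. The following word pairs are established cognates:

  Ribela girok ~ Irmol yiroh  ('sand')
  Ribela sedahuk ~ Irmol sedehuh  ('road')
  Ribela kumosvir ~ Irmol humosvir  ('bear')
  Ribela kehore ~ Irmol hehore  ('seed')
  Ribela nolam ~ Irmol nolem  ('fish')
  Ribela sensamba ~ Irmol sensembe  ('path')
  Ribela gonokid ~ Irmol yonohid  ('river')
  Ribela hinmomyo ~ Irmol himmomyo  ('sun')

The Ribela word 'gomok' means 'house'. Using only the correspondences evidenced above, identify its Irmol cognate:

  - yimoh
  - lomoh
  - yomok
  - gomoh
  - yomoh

yomoh

gonokid ~ yonohid — Ribela g corresponds to Irmol y word-initially before a back vowel.
girok ~ yiroh, sedahuk ~ sedehuh — Ribela k corresponds to Irmol h word-finally.
Applying these to Ribela 'gomok':
  gomok → yomok   (g→y word-initially before a back vowel)
  yomok → yomoh   (k→h word-finally)
So the Irmol cognate is 'yomoh'.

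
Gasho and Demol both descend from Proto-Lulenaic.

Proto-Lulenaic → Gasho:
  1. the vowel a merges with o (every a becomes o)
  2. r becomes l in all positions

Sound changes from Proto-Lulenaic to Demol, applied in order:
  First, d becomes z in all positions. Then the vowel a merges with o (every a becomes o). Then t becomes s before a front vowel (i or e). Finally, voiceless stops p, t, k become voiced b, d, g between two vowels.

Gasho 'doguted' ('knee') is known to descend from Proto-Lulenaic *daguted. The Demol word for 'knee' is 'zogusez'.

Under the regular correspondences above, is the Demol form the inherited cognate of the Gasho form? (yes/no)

yes

Derive the expected Demol reflex of *daguted:
Demol: start from *daguted.
  rule 1 (unconditioned shift): daguted → zagutez
  rule 2 (vowel merger): zagutez → zogutez
  rule 3 (palatalisation): zogutez → zogusez
  rule 4: no change — zogusez
  ⇒ Demol zogusez
Demol 'zogusez' matches the regular reflex exactly, so the pair is cognate.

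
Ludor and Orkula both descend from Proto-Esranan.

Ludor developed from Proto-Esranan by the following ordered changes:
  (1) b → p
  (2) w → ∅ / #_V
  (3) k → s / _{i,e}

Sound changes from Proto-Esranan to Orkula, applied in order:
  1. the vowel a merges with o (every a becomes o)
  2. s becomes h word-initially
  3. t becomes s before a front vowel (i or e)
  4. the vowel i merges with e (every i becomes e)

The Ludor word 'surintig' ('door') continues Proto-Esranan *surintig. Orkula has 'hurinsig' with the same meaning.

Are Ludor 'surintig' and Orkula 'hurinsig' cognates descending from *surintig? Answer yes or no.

Derive the expected Orkula reflex of *surintig:
Orkula: start from *surintig.
  rule 1: no change — surintig
  rule 2 (debuccalisation): surintig → hurintig
  rule 3 (palatalisation): hurintig → hurinsig
  rule 4 (vowel merger): hurinsig → hurenseg
  ⇒ Orkula hurenseg
The regular Orkula reflex would be 'hurenseg', but the attested form is 'hurinsig'. The correspondence is irregular, so they are not cognates (the Orkula form has a different source).

no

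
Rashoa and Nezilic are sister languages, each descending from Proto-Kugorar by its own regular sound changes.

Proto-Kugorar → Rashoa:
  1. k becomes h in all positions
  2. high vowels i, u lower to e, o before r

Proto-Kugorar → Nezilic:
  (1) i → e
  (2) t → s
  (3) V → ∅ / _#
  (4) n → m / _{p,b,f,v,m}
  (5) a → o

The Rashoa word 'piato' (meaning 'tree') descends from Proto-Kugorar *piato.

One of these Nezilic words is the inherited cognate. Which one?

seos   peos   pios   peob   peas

peos

Nezilic: *piato
  piato → peato   [vowel merger]
  peato → peaso   [unconditioned shift]
  peaso → peas   [apocope]
  peas (rule 4 does not apply)
  peas → peos   [vowel merger]
  giving Nezilic peos.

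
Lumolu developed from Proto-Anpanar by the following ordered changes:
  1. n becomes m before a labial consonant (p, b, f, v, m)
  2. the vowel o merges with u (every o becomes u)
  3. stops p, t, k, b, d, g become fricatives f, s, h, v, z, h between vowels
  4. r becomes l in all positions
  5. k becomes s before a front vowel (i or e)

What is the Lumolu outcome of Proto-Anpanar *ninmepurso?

Lumolu: *ninmepurso > nimmepurso > nimmepursu > nimmefursu > nimmefulsu  (by nasal place assimilation, vowel merger, intervocalic lenition, unconditioned shift)

nimmefulsu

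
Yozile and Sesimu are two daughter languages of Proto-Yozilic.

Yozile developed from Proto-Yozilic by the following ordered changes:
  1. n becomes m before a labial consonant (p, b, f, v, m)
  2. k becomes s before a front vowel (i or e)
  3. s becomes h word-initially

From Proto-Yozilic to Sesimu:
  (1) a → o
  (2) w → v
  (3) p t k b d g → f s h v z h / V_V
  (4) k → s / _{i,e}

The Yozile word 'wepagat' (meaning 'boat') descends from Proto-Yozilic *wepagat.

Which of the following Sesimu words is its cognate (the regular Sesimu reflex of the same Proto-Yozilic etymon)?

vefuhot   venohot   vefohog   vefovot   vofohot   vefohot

vefohot

Sesimu: start from *wepagat.
  rule 1 (vowel merger): wepagat → wepogot
  rule 2 (unconditioned shift): wepogot → vepogot
  rule 3 (intervocalic lenition): vepogot → vefohot
  rule 4: no change — vefohot
  ⇒ Sesimu vefohot
Among the options, 'vefohot' alone shows every Sesimu change applied in order.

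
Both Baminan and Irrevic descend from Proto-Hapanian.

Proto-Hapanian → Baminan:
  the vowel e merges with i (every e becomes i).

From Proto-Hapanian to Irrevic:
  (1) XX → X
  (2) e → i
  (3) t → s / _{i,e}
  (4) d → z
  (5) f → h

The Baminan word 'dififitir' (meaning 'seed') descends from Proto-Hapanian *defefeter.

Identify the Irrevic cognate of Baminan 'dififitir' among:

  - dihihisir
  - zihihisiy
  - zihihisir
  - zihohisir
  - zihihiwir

Irrevic: *defefeter > dififitir > dififisir > zififisir > zihihisir  (by vowel merger, palatalisation, unconditioned shift, unconditioned shift)

zihihisir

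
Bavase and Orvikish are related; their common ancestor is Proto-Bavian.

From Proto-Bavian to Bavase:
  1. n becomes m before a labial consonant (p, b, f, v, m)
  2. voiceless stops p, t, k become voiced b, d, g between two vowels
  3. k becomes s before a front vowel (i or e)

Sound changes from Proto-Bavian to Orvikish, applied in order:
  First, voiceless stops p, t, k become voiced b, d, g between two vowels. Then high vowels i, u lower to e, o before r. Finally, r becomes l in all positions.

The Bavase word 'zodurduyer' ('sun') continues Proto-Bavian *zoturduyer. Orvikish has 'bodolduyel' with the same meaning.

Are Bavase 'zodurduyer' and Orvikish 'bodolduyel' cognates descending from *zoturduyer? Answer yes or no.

Derive the expected Orvikish reflex of *zoturduyer:
Orvikish: *zoturduyer > zodurduyer > zodorduyer > zodolduyel  (by intervocalic voicing, pre-rhotic lowering, unconditioned shift)
The regular Orvikish reflex would be 'zodolduyel', but the attested form is 'bodolduyel'. The correspondence is irregular, so they are not cognates (the Orvikish form has a different source).

no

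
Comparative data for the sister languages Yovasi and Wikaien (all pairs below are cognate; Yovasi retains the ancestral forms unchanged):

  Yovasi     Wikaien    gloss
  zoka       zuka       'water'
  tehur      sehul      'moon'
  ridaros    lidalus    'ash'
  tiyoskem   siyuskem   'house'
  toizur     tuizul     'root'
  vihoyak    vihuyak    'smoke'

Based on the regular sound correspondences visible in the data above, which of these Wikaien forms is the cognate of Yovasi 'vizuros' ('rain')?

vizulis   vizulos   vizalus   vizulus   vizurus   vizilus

ridaros ~ lidalus — Yovasi r corresponds to Wikaien l between vowels (before a back vowel).
zoka ~ zuka, ridaros ~ lidalus — Yovasi o corresponds to Wikaien u after a consonant, before a consonant other than r, m, n, p, b, f, v.
Applying these to Yovasi 'vizuros':
  vizuros → vizulos   (r→l between vowels (before a back vowel))
  vizulos → vizulus   (o→u after a consonant, before a consonant other than r, m, n, p, b, f, v)
So the Wikaien cognate is 'vizulus'.

vizulus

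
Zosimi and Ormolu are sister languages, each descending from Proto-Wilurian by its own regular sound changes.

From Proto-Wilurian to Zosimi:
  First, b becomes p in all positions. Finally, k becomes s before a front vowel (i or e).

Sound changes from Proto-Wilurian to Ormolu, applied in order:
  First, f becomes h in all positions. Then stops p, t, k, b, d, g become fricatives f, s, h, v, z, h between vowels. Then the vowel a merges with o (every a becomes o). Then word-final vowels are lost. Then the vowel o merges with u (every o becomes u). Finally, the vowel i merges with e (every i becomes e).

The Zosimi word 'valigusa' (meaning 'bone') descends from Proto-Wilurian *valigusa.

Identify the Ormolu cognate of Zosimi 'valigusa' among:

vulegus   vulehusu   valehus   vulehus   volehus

Ormolu: start from *valigusa.
  rule 1: no change — valigusa
  rule 2 (intervocalic lenition): valigusa → valihusa
  rule 3 (vowel merger): valihusa → volihuso
  rule 4 (apocope): volihuso → volihus
  rule 5 (vowel merger): volihus → vulihus
  rule 6 (vowel merger): vulihus → vulehus
  ⇒ Ormolu vulehus
The other candidates each miss or misapply at least one Ormolu change.

vulehus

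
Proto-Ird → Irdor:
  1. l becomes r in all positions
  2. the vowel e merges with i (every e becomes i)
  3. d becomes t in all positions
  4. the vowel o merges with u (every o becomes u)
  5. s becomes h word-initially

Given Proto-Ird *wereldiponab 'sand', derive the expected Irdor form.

wirirtipunab

Irdor: *wereldiponab > wererdiponab > wirirdiponab > wirirtiponab > wirirtipunab  (by unconditioned shift, vowel merger, unconditioned shift, vowel merger)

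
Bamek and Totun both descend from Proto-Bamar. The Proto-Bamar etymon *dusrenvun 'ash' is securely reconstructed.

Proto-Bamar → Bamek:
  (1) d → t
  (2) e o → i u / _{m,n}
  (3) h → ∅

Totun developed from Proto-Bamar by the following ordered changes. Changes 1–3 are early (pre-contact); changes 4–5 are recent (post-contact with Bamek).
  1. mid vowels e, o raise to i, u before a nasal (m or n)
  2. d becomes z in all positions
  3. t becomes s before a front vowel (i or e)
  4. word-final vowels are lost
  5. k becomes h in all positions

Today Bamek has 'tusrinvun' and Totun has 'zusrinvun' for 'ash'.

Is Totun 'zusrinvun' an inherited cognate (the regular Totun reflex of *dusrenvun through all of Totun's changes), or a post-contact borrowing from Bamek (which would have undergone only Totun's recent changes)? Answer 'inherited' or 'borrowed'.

inherited

If inherited, *dusrenvun would pass through all of Totun's changes:
Totun: *dusrenvun
  dusrenvun → dusrinvun   [pre-nasal raising]
  dusrinvun → zusrinvun   [unconditioned shift]
  zusrinvun (rule 3 does not apply)
  zusrinvun (rule 4 does not apply)
  zusrinvun (rule 5 does not apply)
  giving Totun zusrinvun.
If borrowed from Bamek 'tusrinvun' after the early changes, it would undergo only the recent ones:
  rule 4 (apocope): no change (tusrinvun)
  rule 5 (unconditioned shift): no change (tusrinvun)
  ⇒ as a loan: tusrinvun
Totun 'zusrinvun' matches the inherited outcome exactly, so it is an inherited cognate, not a loan.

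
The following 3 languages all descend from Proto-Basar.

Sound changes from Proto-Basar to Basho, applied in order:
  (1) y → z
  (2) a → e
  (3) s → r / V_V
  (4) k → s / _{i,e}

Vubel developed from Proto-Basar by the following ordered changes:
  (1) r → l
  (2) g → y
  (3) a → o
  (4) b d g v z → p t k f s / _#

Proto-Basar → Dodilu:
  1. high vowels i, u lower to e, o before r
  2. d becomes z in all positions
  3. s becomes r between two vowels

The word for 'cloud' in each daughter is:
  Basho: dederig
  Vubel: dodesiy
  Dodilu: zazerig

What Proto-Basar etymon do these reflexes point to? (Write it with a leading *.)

*dadesig

Position 7: Basho has g, Vubel has y, Dodilu has g. Basho preserves g here (none of its changes turn any other segment into g), so the proto-segment is *g.
Position 2: Basho has e, Vubel has o, Dodilu has a. Dodilu preserves a here (none of its changes turn any other segment into a), so the proto-segment is *a.
This points to *dadesig. Verify forward in each daughter:
Basho: start from *dadesig.
  rule 1: no change — dadesig
  rule 2 (vowel merger): dadesig → dedesig
  rule 3 (rhotacism): dedesig → dederig
  rule 4: no change — dederig
  ⇒ Basho dederig
Vubel: start from *dadesig.
  rule 1: no change — dadesig
  rule 2 (unconditioned shift): dadesig → dadesiy
  rule 3 (vowel merger): dadesiy → dodesiy
  rule 4: no change — dodesiy
  ⇒ Vubel dodesiy
Dodilu: start from *dadesig.
  rule 1: no change — dadesig
  rule 2 (unconditioned shift): dadesig → zazesig
  rule 3 (rhotacism): zazesig → zazerig
  ⇒ Dodilu zazerig
*dadesig is the unique common source.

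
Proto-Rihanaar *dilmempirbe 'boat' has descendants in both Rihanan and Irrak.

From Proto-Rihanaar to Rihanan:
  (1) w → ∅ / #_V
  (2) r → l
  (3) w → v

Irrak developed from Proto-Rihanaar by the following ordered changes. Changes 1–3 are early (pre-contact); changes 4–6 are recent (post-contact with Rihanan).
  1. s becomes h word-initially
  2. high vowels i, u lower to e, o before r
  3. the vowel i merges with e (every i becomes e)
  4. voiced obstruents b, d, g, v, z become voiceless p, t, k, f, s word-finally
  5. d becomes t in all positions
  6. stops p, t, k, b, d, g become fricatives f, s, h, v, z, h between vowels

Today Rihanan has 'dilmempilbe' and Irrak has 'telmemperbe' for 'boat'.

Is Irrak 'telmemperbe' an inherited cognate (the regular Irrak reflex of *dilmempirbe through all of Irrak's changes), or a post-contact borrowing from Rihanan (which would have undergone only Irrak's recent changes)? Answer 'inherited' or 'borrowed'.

inherited

If inherited, *dilmempirbe would pass through all of Irrak's changes:
Irrak: *dilmempirbe
  dilmempirbe (rule 1 does not apply)
  dilmempirbe → dilmemperbe   [pre-rhotic lowering]
  dilmemperbe → delmemperbe   [vowel merger]
  delmemperbe (rule 4 does not apply)
  delmemperbe → telmemperbe   [unconditioned shift]
  telmemperbe (rule 6 does not apply)
  giving Irrak telmemperbe.
If borrowed from Rihanan 'dilmempilbe' after the early changes, it would undergo only the recent ones:
  rule 4 (final devoicing): no change (dilmempilbe)
  rule 5 (unconditioned shift): dilmempilbe → tilmempilbe
  rule 6 (intervocalic lenition): no change (tilmempilbe)
  ⇒ as a loan: tilmempilbe
Irrak 'telmemperbe' matches the inherited outcome exactly, so it is an inherited cognate, not a loan.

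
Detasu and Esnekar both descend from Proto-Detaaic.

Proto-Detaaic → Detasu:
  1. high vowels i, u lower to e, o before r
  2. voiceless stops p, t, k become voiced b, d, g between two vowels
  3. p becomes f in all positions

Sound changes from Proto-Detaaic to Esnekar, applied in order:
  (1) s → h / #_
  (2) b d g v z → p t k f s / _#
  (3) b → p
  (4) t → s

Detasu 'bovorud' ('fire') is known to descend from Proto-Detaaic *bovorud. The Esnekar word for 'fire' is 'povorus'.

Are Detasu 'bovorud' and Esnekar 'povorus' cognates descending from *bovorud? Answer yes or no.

Derive the expected Esnekar reflex of *bovorud:
Esnekar: *bovorud > bovorut > povorut > povorus  (by final devoicing, unconditioned shift, unconditioned shift)
Esnekar 'povorus' matches the regular reflex exactly, so the pair is cognate.

yes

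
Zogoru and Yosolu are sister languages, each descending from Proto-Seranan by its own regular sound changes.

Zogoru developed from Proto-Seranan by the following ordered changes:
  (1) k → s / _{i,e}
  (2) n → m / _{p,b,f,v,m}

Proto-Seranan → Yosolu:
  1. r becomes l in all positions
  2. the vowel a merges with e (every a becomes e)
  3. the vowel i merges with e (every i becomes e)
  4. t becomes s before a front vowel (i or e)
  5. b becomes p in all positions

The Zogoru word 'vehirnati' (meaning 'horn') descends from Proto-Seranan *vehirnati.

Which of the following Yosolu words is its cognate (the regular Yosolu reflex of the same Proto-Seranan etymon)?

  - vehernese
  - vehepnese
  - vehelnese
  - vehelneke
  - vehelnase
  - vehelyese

vehelnese

Yosolu: *vehirnati > vehilnati > vehilneti > vehelnete > vehelnese  (by unconditioned shift, vowel merger, vowel merger, palatalisation)
The other candidates each miss or misapply at least one Yosolu change.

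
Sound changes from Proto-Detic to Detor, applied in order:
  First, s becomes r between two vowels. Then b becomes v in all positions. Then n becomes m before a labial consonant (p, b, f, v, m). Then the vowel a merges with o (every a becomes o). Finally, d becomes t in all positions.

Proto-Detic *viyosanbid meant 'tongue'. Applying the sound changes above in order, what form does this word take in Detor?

viyoromvit

Detor: *viyosanbid > viyoranbid > viyoranvid > viyoramvid > viyoromvid > viyoromvit  (by rhotacism, unconditioned shift, nasal place assimilation, vowel merger, unconditioned shift)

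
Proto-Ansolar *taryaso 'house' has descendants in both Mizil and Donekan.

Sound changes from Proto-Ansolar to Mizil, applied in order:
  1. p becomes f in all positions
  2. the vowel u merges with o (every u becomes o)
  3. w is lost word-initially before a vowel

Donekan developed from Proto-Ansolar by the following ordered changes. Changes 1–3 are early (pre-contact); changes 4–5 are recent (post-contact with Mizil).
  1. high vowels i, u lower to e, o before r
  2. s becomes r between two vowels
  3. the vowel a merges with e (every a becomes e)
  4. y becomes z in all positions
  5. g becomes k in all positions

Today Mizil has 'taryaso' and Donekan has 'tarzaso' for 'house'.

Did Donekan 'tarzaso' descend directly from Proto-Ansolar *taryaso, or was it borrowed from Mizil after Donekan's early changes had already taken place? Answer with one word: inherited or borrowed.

If inherited, *taryaso would pass through all of Donekan's changes:
Donekan: *taryaso
  taryaso (rule 1 does not apply)
  taryaso → taryaro   [rhotacism]
  taryaro → teryero   [vowel merger]
  teryero → terzero   [unconditioned shift]
  terzero (rule 5 does not apply)
  giving Donekan terzero.
If borrowed from Mizil 'taryaso' after the early changes, it would undergo only the recent ones:
  rule 4 (unconditioned shift): taryaso → tarzaso
  rule 5 (unconditioned shift): no change (tarzaso)
  ⇒ as a loan: tarzaso
Donekan 'tarzaso' matches the loan outcome 'tarzaso', not the inherited 'terzero' — it skipped the early Donekan changes, so it was borrowed from Mizil.

borrowed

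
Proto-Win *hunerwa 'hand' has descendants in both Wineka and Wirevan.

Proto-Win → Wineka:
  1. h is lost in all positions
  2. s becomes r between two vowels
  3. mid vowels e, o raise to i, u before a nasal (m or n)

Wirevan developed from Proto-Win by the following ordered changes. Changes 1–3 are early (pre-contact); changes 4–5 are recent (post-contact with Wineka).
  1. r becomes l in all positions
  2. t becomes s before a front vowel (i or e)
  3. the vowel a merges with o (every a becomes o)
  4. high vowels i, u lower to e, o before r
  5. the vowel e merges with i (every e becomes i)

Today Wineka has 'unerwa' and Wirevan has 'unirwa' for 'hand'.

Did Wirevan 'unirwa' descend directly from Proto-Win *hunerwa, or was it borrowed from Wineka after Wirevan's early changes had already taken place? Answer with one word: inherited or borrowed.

If inherited, *hunerwa would pass through all of Wirevan's changes:
Wirevan: *hunerwa
  hunerwa → hunelwa   [unconditioned shift]
  hunelwa (rule 2 does not apply)
  hunelwa → hunelwo   [vowel merger]
  hunelwo (rule 4 does not apply)
  hunelwo → hunilwo   [vowel merger]
  giving Wirevan hunilwo.
If borrowed from Wineka 'unerwa' after the early changes, it would undergo only the recent ones:
  rule 4 (pre-rhotic lowering): no change (unerwa)
  rule 5 (vowel merger): unerwa → unirwa
  ⇒ as a loan: unirwa
Wirevan 'unirwa' matches the loan outcome 'unirwa', not the inherited 'hunilwo' — it skipped the early Wirevan changes, so it was borrowed from Wineka.

borrowed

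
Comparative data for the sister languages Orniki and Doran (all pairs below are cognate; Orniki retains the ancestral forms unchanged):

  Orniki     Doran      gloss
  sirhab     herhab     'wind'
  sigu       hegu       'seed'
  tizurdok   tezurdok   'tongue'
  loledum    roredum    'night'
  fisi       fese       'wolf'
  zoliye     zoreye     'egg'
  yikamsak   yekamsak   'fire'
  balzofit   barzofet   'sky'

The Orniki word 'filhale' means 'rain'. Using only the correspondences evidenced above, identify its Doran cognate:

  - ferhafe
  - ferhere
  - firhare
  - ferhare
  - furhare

sigu ~ hegu, tizurdok ~ tezurdok — Orniki i corresponds to Doran e after a consonant, before a consonant other than r, m, n, p, b, f, v.
balzofit ~ barzofet — Orniki l corresponds to Doran r after a vowel, before a consonant other than r, m, n, p, b, f, v.
loledum ~ roredum — Orniki l corresponds to Doran r between vowels (before a front vowel).
Applying these to Orniki 'filhale':
  filhale → felhale   (i→e after a consonant, before a consonant other than r, m, n, p, b, f, v)
  felhale → ferhale   (l→r after a vowel, before a consonant other than r, m, n, p, b, f, v)
  ferhale → ferhare   (l→r between vowels (before a front vowel))
So the Doran cognate is 'ferhare'.

ferhare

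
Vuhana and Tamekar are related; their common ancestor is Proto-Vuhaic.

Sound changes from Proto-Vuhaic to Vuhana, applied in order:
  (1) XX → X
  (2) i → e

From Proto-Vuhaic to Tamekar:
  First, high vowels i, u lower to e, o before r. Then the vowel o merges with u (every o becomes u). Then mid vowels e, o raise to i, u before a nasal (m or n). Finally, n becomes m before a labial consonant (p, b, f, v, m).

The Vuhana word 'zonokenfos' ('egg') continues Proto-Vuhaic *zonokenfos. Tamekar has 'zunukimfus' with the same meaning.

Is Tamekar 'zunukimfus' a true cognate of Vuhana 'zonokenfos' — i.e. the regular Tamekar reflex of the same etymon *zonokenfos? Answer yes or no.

Derive the expected Tamekar reflex of *zonokenfos:
Tamekar: *zonokenfos > zunukenfus > zunukinfus > zunukimfus  (by vowel merger, pre-nasal raising, nasal place assimilation)
Tamekar 'zunukimfus' matches the regular reflex exactly, so the pair is cognate.

yes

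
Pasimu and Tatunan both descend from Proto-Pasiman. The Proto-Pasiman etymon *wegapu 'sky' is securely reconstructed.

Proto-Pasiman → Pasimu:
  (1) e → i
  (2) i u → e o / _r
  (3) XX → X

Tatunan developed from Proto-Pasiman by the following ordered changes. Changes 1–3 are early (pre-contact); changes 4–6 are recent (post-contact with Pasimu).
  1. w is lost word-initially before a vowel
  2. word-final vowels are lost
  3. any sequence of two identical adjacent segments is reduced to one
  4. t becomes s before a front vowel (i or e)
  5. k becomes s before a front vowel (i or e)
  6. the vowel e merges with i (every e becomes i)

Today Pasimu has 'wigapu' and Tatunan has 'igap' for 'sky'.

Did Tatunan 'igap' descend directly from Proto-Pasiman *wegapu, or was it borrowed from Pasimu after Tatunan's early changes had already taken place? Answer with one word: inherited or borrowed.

inherited

If inherited, *wegapu would pass through all of Tatunan's changes:
Tatunan: start from *wegapu.
  rule 1 (glide loss): wegapu → egapu
  rule 2 (apocope): egapu → egap
  rule 3: no change — egap
  rule 4: no change — egap
  rule 5: no change — egap
  rule 6 (vowel merger): egap → igap
  ⇒ Tatunan igap
If borrowed from Pasimu 'wigapu' after the early changes, it would undergo only the recent ones:
  rule 4 (palatalisation): no change (wigapu)
  rule 5 (palatalisation): no change (wigapu)
  rule 6 (vowel merger): no change (wigapu)
  ⇒ as a loan: wigapu
Tatunan 'igap' matches the inherited outcome exactly, so it is an inherited cognate, not a loan.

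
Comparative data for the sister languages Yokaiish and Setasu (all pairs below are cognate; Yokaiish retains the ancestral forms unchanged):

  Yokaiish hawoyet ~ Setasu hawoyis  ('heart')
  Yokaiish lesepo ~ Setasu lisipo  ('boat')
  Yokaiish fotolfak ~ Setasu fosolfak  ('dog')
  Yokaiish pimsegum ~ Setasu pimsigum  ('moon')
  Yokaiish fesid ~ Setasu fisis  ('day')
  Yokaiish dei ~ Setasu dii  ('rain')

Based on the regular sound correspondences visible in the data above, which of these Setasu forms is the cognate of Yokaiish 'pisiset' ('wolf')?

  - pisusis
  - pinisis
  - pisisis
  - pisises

pisisis

hawoyet ~ hawoyis, lesepo ~ lisipo — Yokaiish e corresponds to Setasu i after a consonant, before a consonant other than r, m, n, p, b, f, v.
hawoyet ~ hawoyis — Yokaiish t corresponds to Setasu s word-finally.
Applying these to Yokaiish 'pisiset':
  pisiset → pisisit   (e→i after a consonant, before a consonant other than r, m, n, p, b, f, v)
  pisisit → pisisis   (t→s word-finally)
So the Setasu cognate is 'pisisis'.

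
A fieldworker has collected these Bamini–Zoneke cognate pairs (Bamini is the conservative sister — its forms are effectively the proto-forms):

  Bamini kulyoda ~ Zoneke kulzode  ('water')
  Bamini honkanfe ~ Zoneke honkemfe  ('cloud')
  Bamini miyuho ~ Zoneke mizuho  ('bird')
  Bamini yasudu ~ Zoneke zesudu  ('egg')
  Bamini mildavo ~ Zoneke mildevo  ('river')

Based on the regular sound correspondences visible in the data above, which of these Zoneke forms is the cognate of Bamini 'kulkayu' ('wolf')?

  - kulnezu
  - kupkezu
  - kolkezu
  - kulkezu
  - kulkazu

kulkezu

yasudu ~ zesudu — Bamini a corresponds to Zoneke e after a consonant, before a consonant other than r, m, n, p, b, f, v.
miyuho ~ mizuho — Bamini y corresponds to Zoneke z between vowels (before a back vowel).
Applying these to Bamini 'kulkayu':
  kulkayu → kulkeyu   (a→e after a consonant, before a consonant other than r, m, n, p, b, f, v)
  kulkeyu → kulkezu   (y→z between vowels (before a back vowel))
So the Zoneke cognate is 'kulkezu'.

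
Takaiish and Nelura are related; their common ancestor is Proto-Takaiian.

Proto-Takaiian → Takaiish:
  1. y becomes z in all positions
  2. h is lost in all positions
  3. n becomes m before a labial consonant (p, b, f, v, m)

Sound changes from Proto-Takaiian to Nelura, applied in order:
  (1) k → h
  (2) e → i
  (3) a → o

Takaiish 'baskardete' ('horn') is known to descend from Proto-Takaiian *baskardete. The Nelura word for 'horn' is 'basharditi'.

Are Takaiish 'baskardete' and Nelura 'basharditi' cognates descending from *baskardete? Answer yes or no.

Derive the expected Nelura reflex of *baskardete:
Nelura: *baskardete > bashardete > basharditi > boshorditi  (by unconditioned shift, vowel merger, vowel merger)
The regular Nelura reflex would be 'boshorditi', but the attested form is 'basharditi'. The correspondence is irregular, so they are not cognates (the Nelura form has a different source).

no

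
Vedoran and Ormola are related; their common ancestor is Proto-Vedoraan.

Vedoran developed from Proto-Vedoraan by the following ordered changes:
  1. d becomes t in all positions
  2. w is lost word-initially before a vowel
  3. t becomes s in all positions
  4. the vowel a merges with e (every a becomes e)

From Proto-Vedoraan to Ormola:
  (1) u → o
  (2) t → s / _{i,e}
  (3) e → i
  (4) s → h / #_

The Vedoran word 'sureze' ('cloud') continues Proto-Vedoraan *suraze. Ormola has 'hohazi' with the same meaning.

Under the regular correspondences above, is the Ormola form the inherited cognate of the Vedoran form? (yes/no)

no

Derive the expected Ormola reflex of *suraze:
Ormola: start from *suraze.
  rule 1 (vowel merger): suraze → soraze
  rule 2: no change — soraze
  rule 3 (vowel merger): soraze → sorazi
  rule 4 (debuccalisation): sorazi → horazi
  ⇒ Ormola horazi
The regular Ormola reflex would be 'horazi', but the attested form is 'hohazi'. The correspondence is irregular, so they are not cognates (the Ormola form has a different source).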